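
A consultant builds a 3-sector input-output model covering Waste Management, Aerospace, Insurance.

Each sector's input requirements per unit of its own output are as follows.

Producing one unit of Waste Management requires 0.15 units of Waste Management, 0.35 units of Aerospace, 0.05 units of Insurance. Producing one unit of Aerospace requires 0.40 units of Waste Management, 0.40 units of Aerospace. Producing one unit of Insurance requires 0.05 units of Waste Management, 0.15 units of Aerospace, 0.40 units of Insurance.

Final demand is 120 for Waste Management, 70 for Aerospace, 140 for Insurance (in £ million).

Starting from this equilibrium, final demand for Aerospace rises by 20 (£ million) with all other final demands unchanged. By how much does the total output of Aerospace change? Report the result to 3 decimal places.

Δx_2 = 46.667

I − A =
  [   0.85    -0.40    -0.05]
  [  -0.35     0.60    -0.15]
  [  -0.05     0.00     0.60]
Cofactors of I−A, C_ij = (−1)^(i+j)·(minor ij) (rows/columns in the sector order above):
  C_11 = (0.60)(0.60) − (-0.15)(0.00) = 0.3600
  C_12 = −[(-0.35)(0.60) − (-0.15)(-0.05)] = 0.2175
  C_13 = (-0.35)(0.00) − (0.60)(-0.05) = 0.0300
  C_21 = −[(-0.40)(0.60) − (-0.05)(0.00)] = 0.2400
  C_22 = (0.85)(0.60) − (-0.05)(-0.05) = 0.5075
  C_23 = −[(0.85)(0.00) − (-0.40)(-0.05)] = 0.0200
  C_31 = (-0.40)(-0.15) − (-0.05)(0.60) = 0.0900
  C_32 = −[(0.85)(-0.15) − (-0.05)(-0.35)] = 0.1450
  C_33 = (0.85)(0.60) − (-0.40)(-0.35) = 0.3700
det(I−A) = Σ_j (I−A)_1j·C_1j = (0.85)(0.3600) + (-0.40)(0.2175) + (-0.05)(0.0300) = 0.2175
adj(I−A) = Cᵀ =
  [ 0.3600   0.2400   0.0900]
  [ 0.2175   0.5075   0.1450]
  [ 0.0300   0.0200   0.3700]
(I − A)⁻¹ = adj(I−A) / det(I−A) ≈
  [   1.6552     1.1034     0.4138]
  [   1.0000     2.3333     0.6667]
  [   0.1379     0.0920     1.7011]
Δx = (I − A)⁻¹ Δd with Δd having +20 in the Aerospace component and 0 elsewhere.
So Δx_2 = L_22 · (+20), where L_22 = adj(I−A)_22 / det(I−A) = 0.5075 / 0.2175.
Δx_2 = 0.5075 × (+20) / 0.2175 = 10.15 / 0.2175 ≈ 46.667.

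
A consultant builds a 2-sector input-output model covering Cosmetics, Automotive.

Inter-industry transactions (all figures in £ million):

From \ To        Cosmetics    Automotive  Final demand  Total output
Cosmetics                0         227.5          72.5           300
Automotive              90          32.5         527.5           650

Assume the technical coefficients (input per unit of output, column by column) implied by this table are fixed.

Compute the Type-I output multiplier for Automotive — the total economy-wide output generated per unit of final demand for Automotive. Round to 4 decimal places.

m_A = 1.5976

Technical coefficients a_ij = z_ij / X_j:
  a_CC = 0/300 = 0.00, a_AC = 90/300 = 0.30
  a_CA = 227.5/650 = 0.35, a_AA = 32.5/650 = 0.05
I − A =
  [   1.00    -0.35]
  [  -0.30     0.95]
det(I−A) = (1.00)(0.95) − (-0.35)(-0.30) = 0.8450
adj(I−A) = [[0.95, 0.35], [0.30, 1.00]]
(I − A)⁻¹ = adj(I−A) / det(I−A) ≈
  [   1.12426     0.41420]
  [   0.35503     1.18343]
The output multiplier for sector j is the column-j sum of the Leontief inverse (I − A)⁻¹ = adj(I−A) / det(I−A).
Column A of adj(I−A): (0.35, 1.00); det(I−A) = 0.8450.
m_A = (0.35 + 1.00) / 0.8450 = 1.35 / 0.8450 ≈ 1.5976.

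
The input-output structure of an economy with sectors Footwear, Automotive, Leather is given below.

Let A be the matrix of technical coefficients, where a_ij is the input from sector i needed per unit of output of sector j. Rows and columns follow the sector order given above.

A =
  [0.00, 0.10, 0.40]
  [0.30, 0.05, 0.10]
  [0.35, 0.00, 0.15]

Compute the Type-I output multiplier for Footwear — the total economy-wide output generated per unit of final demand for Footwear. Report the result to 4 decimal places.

I − A =
  [   1.00    -0.10    -0.40]
  [  -0.30     0.95    -0.10]
  [  -0.35     0.00     0.85]
Cofactors of I−A, C_ij = (−1)^(i+j)·(minor ij) (rows/columns in the sector order above):
  C_11 = (0.95)(0.85) − (-0.10)(0.00) = 0.8075
  C_12 = −[(-0.30)(0.85) − (-0.10)(-0.35)] = 0.2900
  C_13 = (-0.30)(0.00) − (0.95)(-0.35) = 0.3325
  C_21 = −[(-0.10)(0.85) − (-0.40)(0.00)] = 0.0850
  C_22 = (1.00)(0.85) − (-0.40)(-0.35) = 0.7100
  C_23 = −[(1.00)(0.00) − (-0.10)(-0.35)] = 0.0350
  C_31 = (-0.10)(-0.10) − (-0.40)(0.95) = 0.3900
  C_32 = −[(1.00)(-0.10) − (-0.40)(-0.30)] = 0.2200
  C_33 = (1.00)(0.95) − (-0.10)(-0.30) = 0.9200
det(I−A) = Σ_j (I−A)_1j·C_1j = (1.00)(0.8075) + (-0.10)(0.2900) + (-0.40)(0.3325) = 0.6455
adj(I−A) = Cᵀ =
  [ 0.8075   0.0850   0.3900]
  [ 0.2900   0.7100   0.2200]
  [ 0.3325   0.0350   0.9200]
(I − A)⁻¹ = adj(I−A) / det(I−A) ≈
  [   1.25097     0.13168     0.60418]
  [   0.44926     1.09992     0.34082]
  [   0.51510     0.05422     1.42525]
The output multiplier for sector j is the column-j sum of the Leontief inverse (I − A)⁻¹ = adj(I−A) / det(I−A).
Column 1 of adj(I−A): (0.8075, 0.2900, 0.3325); det(I−A) = 0.6455.
m_1 = (0.8075 + 0.2900 + 0.3325) / 0.6455 = 1.43 / 0.6455 ≈ 2.2153.

m_1 = 2.2153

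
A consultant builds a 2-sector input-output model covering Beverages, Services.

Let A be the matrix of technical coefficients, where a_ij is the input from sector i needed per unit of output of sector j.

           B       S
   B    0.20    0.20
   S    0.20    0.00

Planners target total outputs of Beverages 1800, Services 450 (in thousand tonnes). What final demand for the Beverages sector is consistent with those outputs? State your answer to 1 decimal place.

d_B = 1350.0

I − A =
  [   0.80    -0.20]
  [  -0.20     1.00]
d = (I − A) x:
  d_B = (+0.80)·1800 + (-0.20)·450 = 1350.0
  d_S = (-0.20)·1800 + (+1.00)·450 = 90.0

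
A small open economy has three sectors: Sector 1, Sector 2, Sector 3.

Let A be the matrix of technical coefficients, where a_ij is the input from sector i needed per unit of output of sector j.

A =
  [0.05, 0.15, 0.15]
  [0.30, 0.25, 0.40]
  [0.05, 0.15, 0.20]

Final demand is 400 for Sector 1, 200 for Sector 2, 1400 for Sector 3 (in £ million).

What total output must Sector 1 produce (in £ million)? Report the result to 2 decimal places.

x_1 = 1052.80

I − A =
  [   0.95    -0.15    -0.15]
  [  -0.30     0.75    -0.40]
  [  -0.05    -0.15     0.80]
Cofactors of I−A, C_ij = (−1)^(i+j)·(minor ij) (rows/columns in the sector order above):
  C_11 = (0.75)(0.80) − (-0.40)(-0.15) = 0.5400
  C_12 = −[(-0.30)(0.80) − (-0.40)(-0.05)] = 0.2600
  C_13 = (-0.30)(-0.15) − (0.75)(-0.05) = 0.0825
  C_21 = −[(-0.15)(0.80) − (-0.15)(-0.15)] = 0.1425
  C_22 = (0.95)(0.80) − (-0.15)(-0.05) = 0.7525
  C_23 = −[(0.95)(-0.15) − (-0.15)(-0.05)] = 0.1500
  C_31 = (-0.15)(-0.40) − (-0.15)(0.75) = 0.1725
  C_32 = −[(0.95)(-0.40) − (-0.15)(-0.30)] = 0.4250
  C_33 = (0.95)(0.75) − (-0.15)(-0.30) = 0.6675
det(I−A) = Σ_j (I−A)_1j·C_1j = (0.95)(0.5400) + (-0.15)(0.2600) + (-0.15)(0.0825) = 0.461625
adj(I−A) = Cᵀ =
  [ 0.5400   0.1425   0.1725]
  [ 0.2600   0.7525   0.4250]
  [ 0.0825   0.1500   0.6675]
(I − A)⁻¹ = adj(I−A) / det(I−A) ≈
  [   1.1698     0.3087     0.3737]
  [   0.5632     1.6301     0.9207]
  [   0.1787     0.3249     1.4460]
x = (I − A)⁻¹ d = adj(I−A)·d / det(I−A), with det(I−A) = 0.461625:
  x_1 = (0.5400·400 + 0.1425·200 + 0.1725·1400) / 0.461625 = 486.00 / 0.461625 ≈ 1052.80
  x_2 = (0.2600·400 + 0.7525·200 + 0.4250·1400) / 0.461625 = 849.50 / 0.461625 ≈ 1840.24
  x_3 = (0.0825·400 + 0.1500·200 + 0.6675·1400) / 0.461625 = 997.50 / 0.461625 ≈ 2160.84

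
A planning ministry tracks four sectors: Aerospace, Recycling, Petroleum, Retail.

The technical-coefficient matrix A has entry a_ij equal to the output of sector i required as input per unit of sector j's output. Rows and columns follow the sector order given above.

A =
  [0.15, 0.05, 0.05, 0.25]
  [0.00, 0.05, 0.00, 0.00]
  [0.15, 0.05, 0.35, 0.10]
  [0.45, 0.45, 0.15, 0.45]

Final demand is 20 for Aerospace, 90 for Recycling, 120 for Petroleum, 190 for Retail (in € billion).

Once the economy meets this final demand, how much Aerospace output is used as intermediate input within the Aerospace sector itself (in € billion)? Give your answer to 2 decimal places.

z_11 = 40.45

I − A =
  [   0.85    -0.05    -0.05    -0.25]
  [   0.00     0.95     0.00     0.00]
  [  -0.15    -0.05     0.65    -0.10]
  [  -0.45    -0.45    -0.15     0.55]
Compute the cofactors C_ij = (−1)^(i+j)·(3×3 minor ij) of I−A; the adjugate is their transpose:
adj(I−A) = Cᵀ =
  [ 0.325375   0.095750   0.061750   0.159125]
  [ 0.000000   0.206000   0.000000   0.000000]
  [ 0.121125   0.079250   0.337250   0.116375]
  [ 0.299250   0.268500   0.142500   0.517750]
det(I−A) = Σ_j (I−A)_1j·C_1j = (0.85)(0.325375) + (-0.05)(0.000000) + (-0.05)(0.121125) + (-0.25)(0.299250) = 0.1957
(I − A)⁻¹ = adj(I−A) / det(I−A) ≈
  [   1.6626     0.4893     0.3155     0.8131]
  [   0.0000     1.0526     0.0000     0.0000]
  [   0.6189     0.4050     1.7233     0.5947]
  [   1.5291     1.3720     0.7282     2.6456]
First solve x = (I − A)⁻¹ d = adj(I−A)·d / det(I−A); in particular x_1 = (0.325375·20 + 0.095750·90 + 0.061750·120 + 0.159125·190) / 0.1957 = 52.76875 / 0.1957 ≈ 269.6410.
Intermediate flow from 1 to 1: z_11 = a_11 · x_1 = 0.15 × 52.76875 / 0.1957 = 7.9153125 / 0.1957 ≈ 40.45.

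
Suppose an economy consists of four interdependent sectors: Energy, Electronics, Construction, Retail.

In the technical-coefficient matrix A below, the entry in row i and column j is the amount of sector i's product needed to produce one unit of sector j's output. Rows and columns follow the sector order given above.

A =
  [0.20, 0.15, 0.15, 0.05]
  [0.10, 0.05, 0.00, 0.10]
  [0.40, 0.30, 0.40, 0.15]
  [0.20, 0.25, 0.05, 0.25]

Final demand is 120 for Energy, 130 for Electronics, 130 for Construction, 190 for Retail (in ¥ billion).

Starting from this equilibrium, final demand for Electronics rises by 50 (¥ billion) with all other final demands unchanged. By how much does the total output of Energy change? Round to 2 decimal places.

Δx_1 = 22.22

I − A =
  [   0.80    -0.15    -0.15    -0.05]
  [  -0.10     0.95     0.00    -0.10]
  [  -0.40    -0.30     0.60    -0.15]
  [  -0.20    -0.25    -0.05     0.75]
Compute the cofactors C_ij = (−1)^(i+j)·(3×3 minor ij) of I−A; the adjugate is their transpose:
adj(I−A) = Cᵀ =
  [ 0.403875   0.114000   0.106250   0.063375]
  [ 0.058250   0.297500   0.018500   0.047250]
  [ 0.335750   0.261500   0.525000   0.162250]
  [ 0.149500   0.147000   0.069500   0.385500]
det(I−A) = Σ_j (I−A)_1j·C_1j = (0.80)(0.403875) + (-0.15)(0.058250) + (-0.15)(0.335750) + (-0.05)(0.149500) = 0.256525
(I − A)⁻¹ = adj(I−A) / det(I−A) ≈
  [   1.5744     0.4444     0.4142     0.2471]
  [   0.2271     1.1597     0.0721     0.1842]
  [   1.3088     1.0194     2.0466     0.6325]
  [   0.5828     0.5730     0.2709     1.5028]
Δx = (I − A)⁻¹ Δd with Δd having +50 in the Electronics component and 0 elsewhere.
So Δx_1 = L_12 · (+50), where L_12 = adj(I−A)_12 / det(I−A) = 0.114000 / 0.256525.
Δx_1 = 0.114000 × (+50) / 0.256525 = 5.70 / 0.256525 ≈ 22.22.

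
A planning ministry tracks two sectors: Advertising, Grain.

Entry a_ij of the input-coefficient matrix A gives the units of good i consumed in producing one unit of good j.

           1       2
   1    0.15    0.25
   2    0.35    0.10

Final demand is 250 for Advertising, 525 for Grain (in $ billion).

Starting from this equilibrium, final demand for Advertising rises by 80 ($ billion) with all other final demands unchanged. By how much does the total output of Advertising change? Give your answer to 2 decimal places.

I − A =
  [   0.85    -0.25]
  [  -0.35     0.90]
det(I−A) = (0.85)(0.90) − (-0.25)(-0.35) = 0.6775
adj(I−A) = [[0.90, 0.25], [0.35, 0.85]]
(I − A)⁻¹ = adj(I−A) / det(I−A) ≈
  [   1.3284     0.3690]
  [   0.5166     1.2546]
Δx = (I − A)⁻¹ Δd with Δd having +80 in the Advertising component and 0 elsewhere.
So Δx_1 = L_11 · (+80), where L_11 = adj(I−A)_11 / det(I−A) = 0.90 / 0.6775.
Δx_1 = 0.90 × (+80) / 0.6775 = 72.00 / 0.6775 ≈ 106.27.

Δx_1 = 106.27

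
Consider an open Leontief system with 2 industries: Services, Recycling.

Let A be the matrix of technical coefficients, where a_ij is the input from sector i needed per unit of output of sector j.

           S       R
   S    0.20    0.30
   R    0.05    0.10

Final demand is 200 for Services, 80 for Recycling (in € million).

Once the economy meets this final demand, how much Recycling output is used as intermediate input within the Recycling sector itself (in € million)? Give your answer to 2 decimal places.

I − A =
  [   0.80    -0.30]
  [  -0.05     0.90]
det(I−A) = (0.80)(0.90) − (-0.30)(-0.05) = 0.7050
adj(I−A) = [[0.90, 0.30], [0.05, 0.80]]
(I − A)⁻¹ = adj(I−A) / det(I−A) ≈
  [   1.2766     0.4255]
  [   0.0709     1.1348]
First solve x = (I − A)⁻¹ d = adj(I−A)·d / det(I−A); in particular x_R = (0.05·200 + 0.80·80) / 0.7050 = 74.00 / 0.7050 ≈ 104.9645.
Intermediate flow from R to R: z_RR = a_RR · x_R = 0.10 × 74.00 / 0.7050 = 7.40 / 0.7050 ≈ 10.50.

z_RR = 10.50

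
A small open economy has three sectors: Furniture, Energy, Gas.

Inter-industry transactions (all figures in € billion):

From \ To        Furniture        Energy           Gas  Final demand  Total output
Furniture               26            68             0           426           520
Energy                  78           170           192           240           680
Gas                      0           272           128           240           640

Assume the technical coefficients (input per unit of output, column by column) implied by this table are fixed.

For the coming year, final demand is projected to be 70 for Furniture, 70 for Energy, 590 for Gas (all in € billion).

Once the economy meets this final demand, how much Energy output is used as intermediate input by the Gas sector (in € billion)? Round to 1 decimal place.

Technical coefficients a_ij = z_ij / X_j:
  a_FF = 26/520 = 0.05, a_EF = 78/520 = 0.15, a_GF = 0/520 = 0.00
  a_FE = 68/680 = 0.10, a_EE = 170/680 = 0.25, a_GE = 272/680 = 0.40
  a_FG = 0/640 = 0.00, a_EG = 192/640 = 0.30, a_GG = 128/640 = 0.20
I − A =
  [   0.95    -0.10     0.00]
  [  -0.15     0.75    -0.30]
  [   0.00    -0.40     0.80]
Cofactors of I−A, C_ij = (−1)^(i+j)·(minor ij) (rows/columns in the sector order above):
  C_11 = (0.75)(0.80) − (-0.30)(-0.40) = 0.4800
  C_12 = −[(-0.15)(0.80) − (-0.30)(0.00)] = 0.1200
  C_13 = (-0.15)(-0.40) − (0.75)(0.00) = 0.0600
  C_21 = −[(-0.10)(0.80) − (0.00)(-0.40)] = 0.0800
  C_22 = (0.95)(0.80) − (0.00)(0.00) = 0.7600
  C_23 = −[(0.95)(-0.40) − (-0.10)(0.00)] = 0.3800
  C_31 = (-0.10)(-0.30) − (0.00)(0.75) = 0.0300
  C_32 = −[(0.95)(-0.30) − (0.00)(-0.15)] = 0.2850
  C_33 = (0.95)(0.75) − (-0.10)(-0.15) = 0.6975
det(I−A) = Σ_j (I−A)_1j·C_1j = (0.95)(0.4800) + (-0.10)(0.1200) + (0.00)(0.0600) = 0.4440
adj(I−A) = Cᵀ =
  [ 0.4800   0.0800   0.0300]
  [ 0.1200   0.7600   0.2850]
  [ 0.0600   0.3800   0.6975]
(I − A)⁻¹ = adj(I−A) / det(I−A) ≈
  [   1.0811     0.1802     0.0676]
  [   0.2703     1.7117     0.6419]
  [   0.1351     0.8559     1.5709]
First solve x = (I − A)⁻¹ d = adj(I−A)·d / det(I−A); in particular x_G = (0.0600·70 + 0.3800·70 + 0.6975·590) / 0.4440 = 442.325 / 0.4440 ≈ 996.227.
Intermediate flow from E to G: z_EG = a_EG · x_G = 0.30 × 442.325 / 0.4440 = 132.6975 / 0.4440 ≈ 298.9.

z_EG = 298.9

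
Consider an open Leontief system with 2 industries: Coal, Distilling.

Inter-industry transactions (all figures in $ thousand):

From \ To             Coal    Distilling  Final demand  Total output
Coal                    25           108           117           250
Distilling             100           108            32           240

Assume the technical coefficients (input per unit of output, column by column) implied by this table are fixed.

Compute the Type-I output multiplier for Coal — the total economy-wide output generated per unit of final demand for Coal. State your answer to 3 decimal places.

m_C = 3.016

Technical coefficients a_ij = z_ij / X_j:
  a_CC = 25/250 = 0.10, a_DC = 100/250 = 0.40
  a_CD = 108/240 = 0.45, a_DD = 108/240 = 0.45
I − A =
  [   0.90    -0.45]
  [  -0.40     0.55]
det(I−A) = (0.90)(0.55) − (-0.45)(-0.40) = 0.3150
adj(I−A) = [[0.55, 0.45], [0.40, 0.90]]
(I − A)⁻¹ = adj(I−A) / det(I−A) ≈
  [   1.7460     1.4286]
  [   1.2698     2.8571]
The output multiplier for sector j is the column-j sum of the Leontief inverse (I − A)⁻¹ = adj(I−A) / det(I−A).
Column C of adj(I−A): (0.55, 0.40); det(I−A) = 0.3150.
m_C = (0.55 + 0.40) / 0.3150 = 0.95 / 0.3150 ≈ 3.016.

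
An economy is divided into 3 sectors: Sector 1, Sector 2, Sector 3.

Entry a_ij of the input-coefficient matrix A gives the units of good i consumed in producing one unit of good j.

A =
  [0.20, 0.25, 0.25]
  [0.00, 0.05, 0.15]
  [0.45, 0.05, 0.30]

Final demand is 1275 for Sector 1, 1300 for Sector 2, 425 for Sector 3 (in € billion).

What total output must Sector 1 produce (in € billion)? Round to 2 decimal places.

I − A =
  [   0.80    -0.25    -0.25]
  [   0.00     0.95    -0.15]
  [  -0.45    -0.05     0.70]
Cofactors of I−A, C_ij = (−1)^(i+j)·(minor ij) (rows/columns in the sector order above):
  C_11 = (0.95)(0.70) − (-0.15)(-0.05) = 0.6575
  C_12 = −[(0.00)(0.70) − (-0.15)(-0.45)] = 0.0675
  C_13 = (0.00)(-0.05) − (0.95)(-0.45) = 0.4275
  C_21 = −[(-0.25)(0.70) − (-0.25)(-0.05)] = 0.1875
  C_22 = (0.80)(0.70) − (-0.25)(-0.45) = 0.4475
  C_23 = −[(0.80)(-0.05) − (-0.25)(-0.45)] = 0.1525
  C_31 = (-0.25)(-0.15) − (-0.25)(0.95) = 0.2750
  C_32 = −[(0.80)(-0.15) − (-0.25)(0.00)] = 0.1200
  C_33 = (0.80)(0.95) − (-0.25)(0.00) = 0.7600
det(I−A) = Σ_j (I−A)_1j·C_1j = (0.80)(0.6575) + (-0.25)(0.0675) + (-0.25)(0.4275) = 0.40225
adj(I−A) = Cᵀ =
  [ 0.6575   0.1875   0.2750]
  [ 0.0675   0.4475   0.1200]
  [ 0.4275   0.1525   0.7600]
(I − A)⁻¹ = adj(I−A) / det(I−A) ≈
  [   1.6346     0.4661     0.6837]
  [   0.1678     1.1125     0.2983]
  [   1.0628     0.3791     1.8894]
x = (I − A)⁻¹ d = adj(I−A)·d / det(I−A), with det(I−A) = 0.40225:
  x_1 = (0.6575·1275 + 0.1875·1300 + 0.2750·425) / 0.40225 = 1198.9375 / 0.40225 ≈ 2980.58
  x_2 = (0.0675·1275 + 0.4475·1300 + 0.1200·425) / 0.40225 = 718.8125 / 0.40225 ≈ 1786.98
  x_3 = (0.4275·1275 + 0.1525·1300 + 0.7600·425) / 0.40225 = 1066.3125 / 0.40225 ≈ 2650.87

x_1 = 2980.58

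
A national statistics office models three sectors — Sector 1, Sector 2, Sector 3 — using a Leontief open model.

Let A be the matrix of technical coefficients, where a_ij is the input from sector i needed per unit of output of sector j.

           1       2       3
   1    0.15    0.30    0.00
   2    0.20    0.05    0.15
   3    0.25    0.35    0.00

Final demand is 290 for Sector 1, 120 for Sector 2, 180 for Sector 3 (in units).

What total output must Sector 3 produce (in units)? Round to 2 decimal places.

I − A =
  [   0.85    -0.30     0.00]
  [  -0.20     0.95    -0.15]
  [  -0.25    -0.35     1.00]
Cofactors of I−A, C_ij = (−1)^(i+j)·(minor ij) (rows/columns in the sector order above):
  C_11 = (0.95)(1.00) − (-0.15)(-0.35) = 0.8975
  C_12 = −[(-0.20)(1.00) − (-0.15)(-0.25)] = 0.2375
  C_13 = (-0.20)(-0.35) − (0.95)(-0.25) = 0.3075
  C_21 = −[(-0.30)(1.00) − (0.00)(-0.35)] = 0.3000
  C_22 = (0.85)(1.00) − (0.00)(-0.25) = 0.8500
  C_23 = −[(0.85)(-0.35) − (-0.30)(-0.25)] = 0.3725
  C_31 = (-0.30)(-0.15) − (0.00)(0.95) = 0.0450
  C_32 = −[(0.85)(-0.15) − (0.00)(-0.20)] = 0.1275
  C_33 = (0.85)(0.95) − (-0.30)(-0.20) = 0.7475
det(I−A) = Σ_j (I−A)_1j·C_1j = (0.85)(0.8975) + (-0.30)(0.2375) + (0.00)(0.3075) = 0.691625
adj(I−A) = Cᵀ =
  [ 0.8975   0.3000   0.0450]
  [ 0.2375   0.8500   0.1275]
  [ 0.3075   0.3725   0.7475]
(I − A)⁻¹ = adj(I−A) / det(I−A) ≈
  [   1.2977     0.4338     0.0651]
  [   0.3434     1.2290     0.1843]
  [   0.4446     0.5386     1.0808]
x = (I − A)⁻¹ d = adj(I−A)·d / det(I−A), with det(I−A) = 0.691625:
  x_1 = (0.8975·290 + 0.3000·120 + 0.0450·180) / 0.691625 = 304.375 / 0.691625 ≈ 440.09
  x_2 = (0.2375·290 + 0.8500·120 + 0.1275·180) / 0.691625 = 193.825 / 0.691625 ≈ 280.25
  x_3 = (0.3075·290 + 0.3725·120 + 0.7475·180) / 0.691625 = 268.425 / 0.691625 ≈ 388.11

x_3 = 388.11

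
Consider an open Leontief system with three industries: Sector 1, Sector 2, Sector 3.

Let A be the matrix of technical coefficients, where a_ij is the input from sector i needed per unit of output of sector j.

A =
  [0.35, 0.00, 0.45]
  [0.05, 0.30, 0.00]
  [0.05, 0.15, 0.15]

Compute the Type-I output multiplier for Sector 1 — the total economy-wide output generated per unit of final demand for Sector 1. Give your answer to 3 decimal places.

I − A =
  [   0.65     0.00    -0.45]
  [  -0.05     0.70     0.00]
  [  -0.05    -0.15     0.85]
Cofactors of I−A, C_ij = (−1)^(i+j)·(minor ij) (rows/columns in the sector order above):
  C_11 = (0.70)(0.85) − (0.00)(-0.15) = 0.5950
  C_12 = −[(-0.05)(0.85) − (0.00)(-0.05)] = 0.0425
  C_13 = (-0.05)(-0.15) − (0.70)(-0.05) = 0.0425
  C_21 = −[(0.00)(0.85) − (-0.45)(-0.15)] = 0.0675
  C_22 = (0.65)(0.85) − (-0.45)(-0.05) = 0.5300
  C_23 = −[(0.65)(-0.15) − (0.00)(-0.05)] = 0.0975
  C_31 = (0.00)(0.00) − (-0.45)(0.70) = 0.3150
  C_32 = −[(0.65)(0.00) − (-0.45)(-0.05)] = 0.0225
  C_33 = (0.65)(0.70) − (0.00)(-0.05) = 0.4550
det(I−A) = Σ_j (I−A)_1j·C_1j = (0.65)(0.5950) + (0.00)(0.0425) + (-0.45)(0.0425) = 0.367625
adj(I−A) = Cᵀ =
  [ 0.5950   0.0675   0.3150]
  [ 0.0425   0.5300   0.0225]
  [ 0.0425   0.0975   0.4550]
(I − A)⁻¹ = adj(I−A) / det(I−A) ≈
  [   1.6185     0.1836     0.8569]
  [   0.1156     1.4417     0.0612]
  [   0.1156     0.2652     1.2377]
The output multiplier for sector j is the column-j sum of the Leontief inverse (I − A)⁻¹ = adj(I−A) / det(I−A).
Column 1 of adj(I−A): (0.5950, 0.0425, 0.0425); det(I−A) = 0.367625.
m_1 = (0.5950 + 0.0425 + 0.0425) / 0.367625 = 0.68 / 0.367625 ≈ 1.850.

m_1 = 1.850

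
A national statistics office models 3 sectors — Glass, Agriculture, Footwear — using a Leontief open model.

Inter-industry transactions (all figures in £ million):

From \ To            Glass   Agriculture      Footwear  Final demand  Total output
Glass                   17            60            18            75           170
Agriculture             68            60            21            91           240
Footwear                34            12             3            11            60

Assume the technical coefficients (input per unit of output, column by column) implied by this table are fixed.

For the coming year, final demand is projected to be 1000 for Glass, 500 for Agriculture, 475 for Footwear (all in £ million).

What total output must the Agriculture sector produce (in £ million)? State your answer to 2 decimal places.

Technical coefficients a_ij = z_ij / X_j:
  a_GG = 17/170 = 0.10, a_AG = 68/170 = 0.40, a_FG = 34/170 = 0.20
  a_GA = 60/240 = 0.25, a_AA = 60/240 = 0.25, a_FA = 12/240 = 0.05
  a_GF = 18/60 = 0.30, a_AF = 21/60 = 0.35, a_FF = 3/60 = 0.05
I − A =
  [   0.90    -0.25    -0.30]
  [  -0.40     0.75    -0.35]
  [  -0.20    -0.05     0.95]
Cofactors of I−A, C_ij = (−1)^(i+j)·(minor ij) (rows/columns in the sector order above):
  C_11 = (0.75)(0.95) − (-0.35)(-0.05) = 0.6950
  C_12 = −[(-0.40)(0.95) − (-0.35)(-0.20)] = 0.4500
  C_13 = (-0.40)(-0.05) − (0.75)(-0.20) = 0.1700
  C_21 = −[(-0.25)(0.95) − (-0.30)(-0.05)] = 0.2525
  C_22 = (0.90)(0.95) − (-0.30)(-0.20) = 0.7950
  C_23 = −[(0.90)(-0.05) − (-0.25)(-0.20)] = 0.0950
  C_31 = (-0.25)(-0.35) − (-0.30)(0.75) = 0.3125
  C_32 = −[(0.90)(-0.35) − (-0.30)(-0.40)] = 0.4350
  C_33 = (0.90)(0.75) − (-0.25)(-0.40) = 0.5750
det(I−A) = Σ_j (I−A)_1j·C_1j = (0.90)(0.6950) + (-0.25)(0.4500) + (-0.30)(0.1700) = 0.4620
adj(I−A) = Cᵀ =
  [ 0.6950   0.2525   0.3125]
  [ 0.4500   0.7950   0.4350]
  [ 0.1700   0.0950   0.5750]
(I − A)⁻¹ = adj(I−A) / det(I−A) ≈
  [   1.5043     0.5465     0.6764]
  [   0.9740     1.7208     0.9416]
  [   0.3680     0.2056     1.2446]
x = (I − A)⁻¹ d = adj(I−A)·d / det(I−A), with det(I−A) = 0.4620:
  x_G = (0.6950·1000 + 0.2525·500 + 0.3125·475) / 0.4620 = 969.6875 / 0.4620 ≈ 2098.89
  x_A = (0.4500·1000 + 0.7950·500 + 0.4350·475) / 0.4620 = 1054.125 / 0.4620 ≈ 2281.66
  x_F = (0.1700·1000 + 0.0950·500 + 0.5750·475) / 0.4620 = 490.625 / 0.4620 ≈ 1061.96

x_A = 2281.66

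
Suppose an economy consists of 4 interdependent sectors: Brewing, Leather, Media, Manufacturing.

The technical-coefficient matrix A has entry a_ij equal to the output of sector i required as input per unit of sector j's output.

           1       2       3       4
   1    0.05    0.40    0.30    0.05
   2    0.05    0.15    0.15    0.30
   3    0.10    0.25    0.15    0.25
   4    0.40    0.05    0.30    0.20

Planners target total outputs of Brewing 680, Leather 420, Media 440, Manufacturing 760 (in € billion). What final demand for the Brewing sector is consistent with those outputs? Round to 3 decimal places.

d_1 = 308.000

I − A =
  [   0.95    -0.40    -0.30    -0.05]
  [  -0.05     0.85    -0.15    -0.30]
  [  -0.10    -0.25     0.85    -0.25]
  [  -0.40    -0.05    -0.30     0.80]
d = (I − A) x:
  d_1 = (+0.95)·680 + (-0.40)·420 + (-0.30)·440 + (-0.05)·760 = 308.000
  d_2 = (-0.05)·680 + (+0.85)·420 + (-0.15)·440 + (-0.30)·760 = 29.000
  d_3 = (-0.10)·680 + (-0.25)·420 + (+0.85)·440 + (-0.25)·760 = 11.000
  d_4 = (-0.40)·680 + (-0.05)·420 + (-0.30)·440 + (+0.80)·760 = 183.000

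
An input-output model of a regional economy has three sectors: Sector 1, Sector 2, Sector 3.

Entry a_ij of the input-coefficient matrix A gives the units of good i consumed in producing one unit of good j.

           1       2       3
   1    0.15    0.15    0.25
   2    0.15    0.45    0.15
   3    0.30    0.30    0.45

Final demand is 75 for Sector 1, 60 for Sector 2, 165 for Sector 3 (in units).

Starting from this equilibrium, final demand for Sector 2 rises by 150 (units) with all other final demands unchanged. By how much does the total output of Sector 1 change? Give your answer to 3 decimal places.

Δx_1 = 160.441

I − A =
  [   0.85    -0.15    -0.25]
  [  -0.15     0.55    -0.15]
  [  -0.30    -0.30     0.55]
Cofactors of I−A, C_ij = (−1)^(i+j)·(minor ij) (rows/columns in the sector order above):
  C_11 = (0.55)(0.55) − (-0.15)(-0.30) = 0.2575
  C_12 = −[(-0.15)(0.55) − (-0.15)(-0.30)] = 0.1275
  C_13 = (-0.15)(-0.30) − (0.55)(-0.30) = 0.2100
  C_21 = −[(-0.15)(0.55) − (-0.25)(-0.30)] = 0.1575
  C_22 = (0.85)(0.55) − (-0.25)(-0.30) = 0.3925
  C_23 = −[(0.85)(-0.30) − (-0.15)(-0.30)] = 0.3000
  C_31 = (-0.15)(-0.15) − (-0.25)(0.55) = 0.1600
  C_32 = −[(0.85)(-0.15) − (-0.25)(-0.15)] = 0.1650
  C_33 = (0.85)(0.55) − (-0.15)(-0.15) = 0.4450
det(I−A) = Σ_j (I−A)_1j·C_1j = (0.85)(0.2575) + (-0.15)(0.1275) + (-0.25)(0.2100) = 0.14725
adj(I−A) = Cᵀ =
  [ 0.2575   0.1575   0.1600]
  [ 0.1275   0.3925   0.1650]
  [ 0.2100   0.3000   0.4450]
(I − A)⁻¹ = adj(I−A) / det(I−A) ≈
  [   1.7487     1.0696     1.0866]
  [   0.8659     2.6655     1.1205]
  [   1.4261     2.0374     3.0221]
Δx = (I − A)⁻¹ Δd with Δd having +150 in the Sector 2 component and 0 elsewhere.
So Δx_1 = L_12 · (+150), where L_12 = adj(I−A)_12 / det(I−A) = 0.1575 / 0.14725.
Δx_1 = 0.1575 × (+150) / 0.14725 = 23.625 / 0.14725 ≈ 160.441.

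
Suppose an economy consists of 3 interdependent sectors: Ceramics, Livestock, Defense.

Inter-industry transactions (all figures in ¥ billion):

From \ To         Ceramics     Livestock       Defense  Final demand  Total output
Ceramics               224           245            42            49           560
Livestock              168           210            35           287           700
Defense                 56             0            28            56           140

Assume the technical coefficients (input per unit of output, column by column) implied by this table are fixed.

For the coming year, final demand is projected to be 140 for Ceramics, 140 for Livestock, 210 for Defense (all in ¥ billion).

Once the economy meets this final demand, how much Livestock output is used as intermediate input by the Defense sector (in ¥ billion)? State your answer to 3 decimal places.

z_23 = 90.945

Technical coefficients a_ij = z_ij / X_j:
  a_11 = 224/560 = 0.40, a_21 = 168/560 = 0.30, a_31 = 56/560 = 0.10
  a_12 = 245/700 = 0.35, a_22 = 210/700 = 0.30, a_32 = 0/700 = 0.00
  a_13 = 42/140 = 0.30, a_23 = 35/140 = 0.25, a_33 = 28/140 = 0.20
I − A =
  [   0.60    -0.35    -0.30]
  [  -0.30     0.70    -0.25]
  [  -0.10     0.00     0.80]
Cofactors of I−A, C_ij = (−1)^(i+j)·(minor ij) (rows/columns in the sector order above):
  C_11 = (0.70)(0.80) − (-0.25)(0.00) = 0.5600
  C_12 = −[(-0.30)(0.80) − (-0.25)(-0.10)] = 0.2650
  C_13 = (-0.30)(0.00) − (0.70)(-0.10) = 0.0700
  C_21 = −[(-0.35)(0.80) − (-0.30)(0.00)] = 0.2800
  C_22 = (0.60)(0.80) − (-0.30)(-0.10) = 0.4500
  C_23 = −[(0.60)(0.00) − (-0.35)(-0.10)] = 0.0350
  C_31 = (-0.35)(-0.25) − (-0.30)(0.70) = 0.2975
  C_32 = −[(0.60)(-0.25) − (-0.30)(-0.30)] = 0.2400
  C_33 = (0.60)(0.70) − (-0.35)(-0.30) = 0.3150
det(I−A) = Σ_j (I−A)_1j·C_1j = (0.60)(0.5600) + (-0.35)(0.2650) + (-0.30)(0.0700) = 0.22225
adj(I−A) = Cᵀ =
  [ 0.5600   0.2800   0.2975]
  [ 0.2650   0.4500   0.2400]
  [ 0.0700   0.0350   0.3150]
(I − A)⁻¹ = adj(I−A) / det(I−A) ≈
  [   2.5197     1.2598     1.3386]
  [   1.1924     2.0247     1.0799]
  [   0.3150     0.1575     1.4173]
First solve x = (I − A)⁻¹ d = adj(I−A)·d / det(I−A); in particular x_3 = (0.0700·140 + 0.0350·140 + 0.3150·210) / 0.22225 = 80.85 / 0.22225 ≈ 363.77953.
Intermediate flow from 2 to 3: z_23 = a_23 · x_3 = 0.25 × 80.85 / 0.22225 = 20.2125 / 0.22225 ≈ 90.945.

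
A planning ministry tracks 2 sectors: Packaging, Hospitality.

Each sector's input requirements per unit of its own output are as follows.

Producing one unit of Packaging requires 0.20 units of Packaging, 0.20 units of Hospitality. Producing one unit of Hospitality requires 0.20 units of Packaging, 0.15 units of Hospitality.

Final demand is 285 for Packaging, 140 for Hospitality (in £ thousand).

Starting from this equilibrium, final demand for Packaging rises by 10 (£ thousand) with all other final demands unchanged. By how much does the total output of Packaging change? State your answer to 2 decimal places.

I − A =
  [   0.80    -0.20]
  [  -0.20     0.85]
det(I−A) = (0.80)(0.85) − (-0.20)(-0.20) = 0.6400
adj(I−A) = [[0.85, 0.20], [0.20, 0.80]]
(I − A)⁻¹ = adj(I−A) / det(I−A) ≈
  [   1.3281     0.3125]
  [   0.3125     1.2500]
Δx = (I − A)⁻¹ Δd with Δd having +10 in the Packaging component and 0 elsewhere.
So Δx_P = L_PP · (+10), where L_PP = adj(I−A)_PP / det(I−A) = 0.85 / 0.6400.
Δx_P = 0.85 × (+10) / 0.6400 = 8.50 / 0.6400 ≈ 13.28.

Δx_P = 13.28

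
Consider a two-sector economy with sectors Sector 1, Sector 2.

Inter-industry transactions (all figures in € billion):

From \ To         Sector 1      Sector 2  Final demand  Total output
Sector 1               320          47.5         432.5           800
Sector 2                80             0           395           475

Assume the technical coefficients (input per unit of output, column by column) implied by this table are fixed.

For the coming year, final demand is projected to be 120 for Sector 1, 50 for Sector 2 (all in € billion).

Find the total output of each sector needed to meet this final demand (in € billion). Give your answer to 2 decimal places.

x_1 = 211.86, x_2 = 71.19

Technical coefficients a_ij = z_ij / X_j:
  a_11 = 320/800 = 0.40, a_21 = 80/800 = 0.10
  a_12 = 47.5/475 = 0.10, a_22 = 0/475 = 0.00
I − A =
  [   0.60    -0.10]
  [  -0.10     1.00]
det(I−A) = (0.60)(1.00) − (-0.10)(-0.10) = 0.5900
adj(I−A) = [[1.00, 0.10], [0.10, 0.60]]
(I − A)⁻¹ = adj(I−A) / det(I−A) ≈
  [   1.6949     0.1695]
  [   0.1695     1.0169]
x = (I − A)⁻¹ d = adj(I−A)·d / det(I−A), with det(I−A) = 0.5900:
  x_1 = (1.00·120 + 0.10·50) / 0.5900 = 125.00 / 0.5900 ≈ 211.86
  x_2 = (0.10·120 + 0.60·50) / 0.5900 = 42.00 / 0.5900 ≈ 71.19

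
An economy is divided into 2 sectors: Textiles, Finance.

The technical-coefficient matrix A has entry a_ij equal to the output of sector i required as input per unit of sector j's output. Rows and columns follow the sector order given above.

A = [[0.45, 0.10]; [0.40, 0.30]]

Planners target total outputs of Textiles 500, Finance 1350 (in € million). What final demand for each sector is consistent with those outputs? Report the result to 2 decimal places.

I − A =
  [   0.55    -0.10]
  [  -0.40     0.70]
d = (I − A) x:
  d_1 = (+0.55)·500 + (-0.10)·1350 = 140.00
  d_2 = (-0.40)·500 + (+0.70)·1350 = 745.00

d_1 = 140.00, d_2 = 745.00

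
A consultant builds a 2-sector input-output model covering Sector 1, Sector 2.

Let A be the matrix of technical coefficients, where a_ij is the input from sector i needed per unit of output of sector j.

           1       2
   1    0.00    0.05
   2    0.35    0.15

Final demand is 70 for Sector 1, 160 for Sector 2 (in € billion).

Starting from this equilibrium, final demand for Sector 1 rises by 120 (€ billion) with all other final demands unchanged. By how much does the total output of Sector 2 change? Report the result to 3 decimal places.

Δx_2 = 50.450

I − A =
  [   1.00    -0.05]
  [  -0.35     0.85]
det(I−A) = (1.00)(0.85) − (-0.05)(-0.35) = 0.8325
adj(I−A) = [[0.85, 0.05], [0.35, 1.00]]
(I − A)⁻¹ = adj(I−A) / det(I−A) ≈
  [   1.0210     0.0601]
  [   0.4204     1.2012]
Δx = (I − A)⁻¹ Δd with Δd having +120 in the Sector 1 component and 0 elsewhere.
So Δx_2 = L_21 · (+120), where L_21 = adj(I−A)_21 / det(I−A) = 0.35 / 0.8325.
Δx_2 = 0.35 × (+120) / 0.8325 = 42.00 / 0.8325 ≈ 50.450.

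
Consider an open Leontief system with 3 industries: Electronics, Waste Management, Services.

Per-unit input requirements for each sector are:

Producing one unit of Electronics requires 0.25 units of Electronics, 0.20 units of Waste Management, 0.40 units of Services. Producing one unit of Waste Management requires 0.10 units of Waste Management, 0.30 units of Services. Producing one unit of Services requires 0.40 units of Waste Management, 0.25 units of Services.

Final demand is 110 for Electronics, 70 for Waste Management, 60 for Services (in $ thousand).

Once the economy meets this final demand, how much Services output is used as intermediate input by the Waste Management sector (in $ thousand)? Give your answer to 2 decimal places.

z_SW = 65.93

I − A =
  [   0.75     0.00     0.00]
  [  -0.20     0.90    -0.40]
  [  -0.40    -0.30     0.75]
Cofactors of I−A, C_ij = (−1)^(i+j)·(minor ij) (rows/columns in the sector order above):
  C_11 = (0.90)(0.75) − (-0.40)(-0.30) = 0.5550
  C_12 = −[(-0.20)(0.75) − (-0.40)(-0.40)] = 0.3100
  C_13 = (-0.20)(-0.30) − (0.90)(-0.40) = 0.4200
  C_21 = −[(0.00)(0.75) − (0.00)(-0.30)] = 0.0000
  C_22 = (0.75)(0.75) − (0.00)(-0.40) = 0.5625
  C_23 = −[(0.75)(-0.30) − (0.00)(-0.40)] = 0.2250
  C_31 = (0.00)(-0.40) − (0.00)(0.90) = 0.0000
  C_32 = −[(0.75)(-0.40) − (0.00)(-0.20)] = 0.3000
  C_33 = (0.75)(0.90) − (0.00)(-0.20) = 0.6750
det(I−A) = Σ_j (I−A)_1j·C_1j = (0.75)(0.5550) + (0.00)(0.3100) + (0.00)(0.4200) = 0.41625
adj(I−A) = Cᵀ =
  [ 0.5550   0.0000   0.0000]
  [ 0.3100   0.5625   0.3000]
  [ 0.4200   0.2250   0.6750]
(I − A)⁻¹ = adj(I−A) / det(I−A) ≈
  [   1.3333     0.0000     0.0000]
  [   0.7447     1.3514     0.7207]
  [   1.0090     0.5405     1.6216]
First solve x = (I − A)⁻¹ d = adj(I−A)·d / det(I−A); in particular x_W = (0.3100·110 + 0.5625·70 + 0.3000·60) / 0.41625 = 91.475 / 0.41625 ≈ 219.7598.
Intermediate flow from S to W: z_SW = a_SW · x_W = 0.30 × 91.475 / 0.41625 = 27.4425 / 0.41625 ≈ 65.93.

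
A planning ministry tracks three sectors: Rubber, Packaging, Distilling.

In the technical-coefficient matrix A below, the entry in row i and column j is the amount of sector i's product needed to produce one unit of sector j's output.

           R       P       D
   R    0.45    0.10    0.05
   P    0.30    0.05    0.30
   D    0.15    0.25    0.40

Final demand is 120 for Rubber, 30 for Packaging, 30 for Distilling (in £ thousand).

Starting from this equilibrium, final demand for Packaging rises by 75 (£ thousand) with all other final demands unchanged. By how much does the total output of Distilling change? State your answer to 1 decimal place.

Δx_D = 47.9

I − A =
  [   0.55    -0.10    -0.05]
  [  -0.30     0.95    -0.30]
  [  -0.15    -0.25     0.60]
Cofactors of I−A, C_ij = (−1)^(i+j)·(minor ij) (rows/columns in the sector order above):
  C_11 = (0.95)(0.60) − (-0.30)(-0.25) = 0.4950
  C_12 = −[(-0.30)(0.60) − (-0.30)(-0.15)] = 0.2250
  C_13 = (-0.30)(-0.25) − (0.95)(-0.15) = 0.2175
  C_21 = −[(-0.10)(0.60) − (-0.05)(-0.25)] = 0.0725
  C_22 = (0.55)(0.60) − (-0.05)(-0.15) = 0.3225
  C_23 = −[(0.55)(-0.25) − (-0.10)(-0.15)] = 0.1525
  C_31 = (-0.10)(-0.30) − (-0.05)(0.95) = 0.0775
  C_32 = −[(0.55)(-0.30) − (-0.05)(-0.30)] = 0.1800
  C_33 = (0.55)(0.95) − (-0.10)(-0.30) = 0.4925
det(I−A) = Σ_j (I−A)_1j·C_1j = (0.55)(0.4950) + (-0.10)(0.2250) + (-0.05)(0.2175) = 0.238875
adj(I−A) = Cᵀ =
  [ 0.4950   0.0725   0.0775]
  [ 0.2250   0.3225   0.1800]
  [ 0.2175   0.1525   0.4925]
(I − A)⁻¹ = adj(I−A) / det(I−A) ≈
  [   2.0722     0.3035     0.3244]
  [   0.9419     1.3501     0.7535]
  [   0.9105     0.6384     2.0617]
Δx = (I − A)⁻¹ Δd with Δd having +75 in the Packaging component and 0 elsewhere.
So Δx_D = L_DP · (+75), where L_DP = adj(I−A)_DP / det(I−A) = 0.1525 / 0.238875.
Δx_D = 0.1525 × (+75) / 0.238875 = 11.4375 / 0.238875 ≈ 47.9.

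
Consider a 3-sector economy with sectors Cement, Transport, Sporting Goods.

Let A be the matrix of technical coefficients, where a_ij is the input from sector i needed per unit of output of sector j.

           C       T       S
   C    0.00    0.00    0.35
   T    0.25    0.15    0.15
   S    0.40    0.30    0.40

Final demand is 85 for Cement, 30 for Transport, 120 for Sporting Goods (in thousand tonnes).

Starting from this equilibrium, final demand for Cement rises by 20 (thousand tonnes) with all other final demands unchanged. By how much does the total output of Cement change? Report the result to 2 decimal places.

I − A =
  [   1.00     0.00    -0.35]
  [  -0.25     0.85    -0.15]
  [  -0.40    -0.30     0.60]
Cofactors of I−A, C_ij = (−1)^(i+j)·(minor ij) (rows/columns in the sector order above):
  C_11 = (0.85)(0.60) − (-0.15)(-0.30) = 0.4650
  C_12 = −[(-0.25)(0.60) − (-0.15)(-0.40)] = 0.2100
  C_13 = (-0.25)(-0.30) − (0.85)(-0.40) = 0.4150
  C_21 = −[(0.00)(0.60) − (-0.35)(-0.30)] = 0.1050
  C_22 = (1.00)(0.60) − (-0.35)(-0.40) = 0.4600
  C_23 = −[(1.00)(-0.30) − (0.00)(-0.40)] = 0.3000
  C_31 = (0.00)(-0.15) − (-0.35)(0.85) = 0.2975
  C_32 = −[(1.00)(-0.15) − (-0.35)(-0.25)] = 0.2375
  C_33 = (1.00)(0.85) − (0.00)(-0.25) = 0.8500
det(I−A) = Σ_j (I−A)_1j·C_1j = (1.00)(0.4650) + (0.00)(0.2100) + (-0.35)(0.4150) = 0.31975
adj(I−A) = Cᵀ =
  [ 0.4650   0.1050   0.2975]
  [ 0.2100   0.4600   0.2375]
  [ 0.4150   0.3000   0.8500]
(I − A)⁻¹ = adj(I−A) / det(I−A) ≈
  [   1.4543     0.3284     0.9304]
  [   0.6568     1.4386     0.7428]
  [   1.2979     0.9382     2.6583]
Δx = (I − A)⁻¹ Δd with Δd having +20 in the Cement component and 0 elsewhere.
So Δx_C = L_CC · (+20), where L_CC = adj(I−A)_CC / det(I−A) = 0.4650 / 0.31975.
Δx_C = 0.4650 × (+20) / 0.31975 = 9.30 / 0.31975 ≈ 29.09.

Δx_C = 29.09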